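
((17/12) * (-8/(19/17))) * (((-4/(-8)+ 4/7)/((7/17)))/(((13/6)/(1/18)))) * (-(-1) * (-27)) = 221085/12103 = 18.27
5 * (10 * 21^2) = 22050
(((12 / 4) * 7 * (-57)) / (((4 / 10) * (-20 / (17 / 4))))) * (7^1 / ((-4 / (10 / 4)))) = -712215 / 256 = -2782.09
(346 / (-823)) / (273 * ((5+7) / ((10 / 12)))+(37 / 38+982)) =-65740 / 768429339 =-0.00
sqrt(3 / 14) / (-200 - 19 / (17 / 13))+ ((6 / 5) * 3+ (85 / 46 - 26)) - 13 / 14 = -17292 / 805 - 17 * sqrt(42) / 51058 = -21.48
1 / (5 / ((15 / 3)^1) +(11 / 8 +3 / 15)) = 40 / 103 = 0.39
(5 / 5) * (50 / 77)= 50 / 77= 0.65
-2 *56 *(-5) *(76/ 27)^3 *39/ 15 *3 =639149056/ 6561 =97416.41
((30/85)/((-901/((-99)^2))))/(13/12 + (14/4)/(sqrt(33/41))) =100911096/340787933 - 9879408*sqrt(1353)/340787933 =-0.77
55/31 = 1.77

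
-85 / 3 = -28.33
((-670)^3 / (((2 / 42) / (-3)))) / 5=3789613800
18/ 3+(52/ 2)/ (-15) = 64/ 15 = 4.27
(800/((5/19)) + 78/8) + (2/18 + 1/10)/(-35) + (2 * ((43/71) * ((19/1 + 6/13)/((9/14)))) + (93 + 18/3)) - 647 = 4920206467/1938300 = 2538.41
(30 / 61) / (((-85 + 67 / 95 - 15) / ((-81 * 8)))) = 1846800 / 575413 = 3.21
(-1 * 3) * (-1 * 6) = 18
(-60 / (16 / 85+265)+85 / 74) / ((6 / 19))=29233115 / 10008204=2.92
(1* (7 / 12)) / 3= 7 / 36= 0.19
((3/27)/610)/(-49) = -0.00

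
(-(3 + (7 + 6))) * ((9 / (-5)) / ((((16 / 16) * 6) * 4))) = 6 / 5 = 1.20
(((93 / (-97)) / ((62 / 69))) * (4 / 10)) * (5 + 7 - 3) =-3.84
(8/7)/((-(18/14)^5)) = -19208/59049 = -0.33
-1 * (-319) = 319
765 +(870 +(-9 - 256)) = 1370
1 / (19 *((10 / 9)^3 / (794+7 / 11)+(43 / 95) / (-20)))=-637218900 / 253104127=-2.52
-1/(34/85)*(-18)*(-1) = -45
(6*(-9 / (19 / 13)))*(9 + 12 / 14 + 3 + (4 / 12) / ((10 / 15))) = -65637 / 133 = -493.51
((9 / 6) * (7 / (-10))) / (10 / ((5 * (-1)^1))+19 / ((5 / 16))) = -1 / 56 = -0.02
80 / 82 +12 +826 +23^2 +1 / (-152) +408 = 11067839 / 6232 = 1775.97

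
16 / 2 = 8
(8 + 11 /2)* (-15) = -405 /2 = -202.50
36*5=180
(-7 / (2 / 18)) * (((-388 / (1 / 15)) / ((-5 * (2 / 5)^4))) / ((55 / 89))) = -203954625 / 44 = -4635332.39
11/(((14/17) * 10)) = 187/140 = 1.34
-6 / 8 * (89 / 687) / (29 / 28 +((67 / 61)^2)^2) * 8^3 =-4416490978816 / 221159217933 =-19.97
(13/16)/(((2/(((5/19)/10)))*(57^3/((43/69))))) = 559/15538433472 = 0.00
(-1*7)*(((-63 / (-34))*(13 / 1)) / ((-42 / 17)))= 273 / 4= 68.25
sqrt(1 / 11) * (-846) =-255.08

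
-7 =-7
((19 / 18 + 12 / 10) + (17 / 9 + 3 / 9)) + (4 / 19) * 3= 8737 / 1710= 5.11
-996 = -996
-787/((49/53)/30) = -1251330/49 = -25537.35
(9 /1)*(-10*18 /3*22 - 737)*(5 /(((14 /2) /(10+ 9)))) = -1758735 /7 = -251247.86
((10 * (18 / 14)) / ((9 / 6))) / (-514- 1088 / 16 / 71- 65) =-4260 / 288239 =-0.01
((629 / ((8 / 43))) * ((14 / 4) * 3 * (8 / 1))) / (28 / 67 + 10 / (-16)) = -1371356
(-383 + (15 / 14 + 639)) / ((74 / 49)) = 25193 / 148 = 170.22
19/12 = 1.58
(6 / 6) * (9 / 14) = 9 / 14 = 0.64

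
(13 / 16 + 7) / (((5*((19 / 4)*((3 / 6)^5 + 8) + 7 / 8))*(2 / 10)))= 0.20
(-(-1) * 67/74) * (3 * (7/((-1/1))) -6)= -1809/74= -24.45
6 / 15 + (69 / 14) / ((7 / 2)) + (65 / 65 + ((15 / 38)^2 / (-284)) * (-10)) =141348649 / 50236760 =2.81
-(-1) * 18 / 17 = 1.06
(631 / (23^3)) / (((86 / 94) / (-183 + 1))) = -5397574 / 523181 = -10.32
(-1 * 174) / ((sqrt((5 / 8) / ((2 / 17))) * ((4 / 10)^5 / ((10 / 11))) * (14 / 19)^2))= -12344.07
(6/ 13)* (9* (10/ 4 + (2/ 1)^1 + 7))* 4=2484/ 13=191.08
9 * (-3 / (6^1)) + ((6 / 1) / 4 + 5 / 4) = -7 / 4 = -1.75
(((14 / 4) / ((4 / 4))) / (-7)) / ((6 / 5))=-5 / 12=-0.42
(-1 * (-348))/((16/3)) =261/4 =65.25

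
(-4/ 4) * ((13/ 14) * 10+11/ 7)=-76/ 7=-10.86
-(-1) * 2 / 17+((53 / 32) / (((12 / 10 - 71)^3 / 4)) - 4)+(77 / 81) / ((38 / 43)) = -24971565388631 / 8897209339896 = -2.81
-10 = -10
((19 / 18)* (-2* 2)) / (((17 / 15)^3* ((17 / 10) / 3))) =-427500 / 83521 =-5.12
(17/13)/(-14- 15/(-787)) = -13379/143039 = -0.09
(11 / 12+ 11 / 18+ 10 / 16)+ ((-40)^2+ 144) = 125723 / 72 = 1746.15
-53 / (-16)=53 / 16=3.31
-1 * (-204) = 204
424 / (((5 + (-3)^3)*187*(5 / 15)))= -636 / 2057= -0.31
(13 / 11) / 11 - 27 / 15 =-1.69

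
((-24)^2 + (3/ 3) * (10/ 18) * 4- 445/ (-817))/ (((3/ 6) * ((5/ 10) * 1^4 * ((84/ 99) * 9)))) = 46812403/ 154413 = 303.16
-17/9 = -1.89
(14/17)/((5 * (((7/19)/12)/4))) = 1824/85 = 21.46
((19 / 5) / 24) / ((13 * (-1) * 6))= -19 / 9360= -0.00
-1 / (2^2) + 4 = 15 / 4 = 3.75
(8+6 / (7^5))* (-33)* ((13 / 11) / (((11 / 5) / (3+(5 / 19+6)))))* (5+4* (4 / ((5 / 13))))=-19549699104 / 319333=-61220.42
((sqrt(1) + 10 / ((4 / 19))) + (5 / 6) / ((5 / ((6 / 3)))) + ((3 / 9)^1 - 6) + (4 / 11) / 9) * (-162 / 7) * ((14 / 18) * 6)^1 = -51330 / 11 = -4666.36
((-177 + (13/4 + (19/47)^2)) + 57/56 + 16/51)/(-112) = 1086740227/706597248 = 1.54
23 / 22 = 1.05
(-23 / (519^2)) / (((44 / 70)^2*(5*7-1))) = -28175 / 4432604616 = -0.00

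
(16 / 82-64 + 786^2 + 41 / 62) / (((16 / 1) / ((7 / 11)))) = 10991938447 / 447392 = 24568.92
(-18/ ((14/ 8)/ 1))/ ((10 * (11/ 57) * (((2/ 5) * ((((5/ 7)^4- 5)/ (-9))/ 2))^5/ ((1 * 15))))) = -1035890683811890931629773/ 167955404204118784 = -6167653.19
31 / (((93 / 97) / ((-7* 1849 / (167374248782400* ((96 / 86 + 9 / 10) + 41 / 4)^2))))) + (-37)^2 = 27319823985415976339459 / 19956043816958588724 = 1369.00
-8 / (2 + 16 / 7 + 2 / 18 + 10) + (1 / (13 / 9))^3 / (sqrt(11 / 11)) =-446085 / 1992679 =-0.22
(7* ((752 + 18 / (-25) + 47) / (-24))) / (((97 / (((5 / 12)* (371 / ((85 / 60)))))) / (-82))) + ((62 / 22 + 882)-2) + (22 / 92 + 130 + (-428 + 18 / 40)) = 276135785183 / 12515910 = 22062.78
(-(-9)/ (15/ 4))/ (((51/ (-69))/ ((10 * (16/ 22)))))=-4416/ 187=-23.61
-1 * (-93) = 93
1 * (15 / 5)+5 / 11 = 38 / 11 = 3.45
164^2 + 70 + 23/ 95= 2561793/ 95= 26966.24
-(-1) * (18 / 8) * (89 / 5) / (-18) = -2.22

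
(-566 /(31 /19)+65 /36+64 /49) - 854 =-65500033 /54684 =-1197.79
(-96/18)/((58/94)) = -752/87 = -8.64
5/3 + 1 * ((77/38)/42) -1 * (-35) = 36.71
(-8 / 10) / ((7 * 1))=-4 / 35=-0.11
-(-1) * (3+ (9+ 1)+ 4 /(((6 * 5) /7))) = 209 /15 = 13.93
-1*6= -6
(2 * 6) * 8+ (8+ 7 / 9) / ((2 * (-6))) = 10289 / 108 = 95.27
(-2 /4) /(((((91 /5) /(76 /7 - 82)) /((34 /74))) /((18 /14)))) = 190485 /164983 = 1.15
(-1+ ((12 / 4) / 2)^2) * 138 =345 / 2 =172.50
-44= -44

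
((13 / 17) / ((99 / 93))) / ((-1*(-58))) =403 / 32538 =0.01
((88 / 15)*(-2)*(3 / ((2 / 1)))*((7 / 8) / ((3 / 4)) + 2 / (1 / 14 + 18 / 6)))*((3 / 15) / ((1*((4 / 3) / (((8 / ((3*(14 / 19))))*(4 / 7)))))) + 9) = -6724388 / 22575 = -297.87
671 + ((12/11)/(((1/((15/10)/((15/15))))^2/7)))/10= 73999/110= 672.72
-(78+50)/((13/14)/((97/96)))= -5432/39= -139.28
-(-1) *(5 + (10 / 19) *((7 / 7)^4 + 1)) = 115 / 19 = 6.05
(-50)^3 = -125000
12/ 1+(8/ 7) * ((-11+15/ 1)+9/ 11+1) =1436/ 77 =18.65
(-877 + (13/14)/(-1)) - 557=-20089/14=-1434.93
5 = 5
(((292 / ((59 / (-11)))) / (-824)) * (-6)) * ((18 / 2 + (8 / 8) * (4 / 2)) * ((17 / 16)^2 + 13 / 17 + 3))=-564349203 / 26447104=-21.34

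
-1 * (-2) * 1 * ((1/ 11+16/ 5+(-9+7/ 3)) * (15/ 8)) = -557/ 44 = -12.66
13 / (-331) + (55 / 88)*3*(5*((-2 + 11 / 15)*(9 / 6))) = -17.85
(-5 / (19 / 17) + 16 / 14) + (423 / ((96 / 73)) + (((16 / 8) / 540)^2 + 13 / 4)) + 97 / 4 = 26824157489 / 77565600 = 345.83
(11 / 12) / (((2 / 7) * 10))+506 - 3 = 120797 / 240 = 503.32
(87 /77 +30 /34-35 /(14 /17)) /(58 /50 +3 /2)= -2649925 /174097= -15.22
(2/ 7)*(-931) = -266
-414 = -414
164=164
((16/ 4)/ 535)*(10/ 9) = 8/ 963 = 0.01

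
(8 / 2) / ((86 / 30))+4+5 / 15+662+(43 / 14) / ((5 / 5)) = 670.80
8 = 8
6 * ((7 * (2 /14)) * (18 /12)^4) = 243 /8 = 30.38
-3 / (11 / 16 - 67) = 0.05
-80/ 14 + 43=37.29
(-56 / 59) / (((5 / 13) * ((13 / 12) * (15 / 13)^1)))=-2912 / 1475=-1.97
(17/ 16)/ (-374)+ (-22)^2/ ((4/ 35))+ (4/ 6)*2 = 4473565/ 1056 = 4236.33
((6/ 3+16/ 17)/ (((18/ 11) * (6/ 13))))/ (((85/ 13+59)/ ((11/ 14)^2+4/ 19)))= 143282425/ 2912674464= 0.05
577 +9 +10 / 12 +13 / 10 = 8822 / 15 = 588.13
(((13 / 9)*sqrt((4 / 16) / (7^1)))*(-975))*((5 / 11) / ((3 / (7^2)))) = -147875*sqrt(7) / 198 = -1975.96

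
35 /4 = 8.75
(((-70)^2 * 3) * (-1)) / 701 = -14700 / 701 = -20.97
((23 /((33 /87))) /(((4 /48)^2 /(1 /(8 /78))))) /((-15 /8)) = -45404.51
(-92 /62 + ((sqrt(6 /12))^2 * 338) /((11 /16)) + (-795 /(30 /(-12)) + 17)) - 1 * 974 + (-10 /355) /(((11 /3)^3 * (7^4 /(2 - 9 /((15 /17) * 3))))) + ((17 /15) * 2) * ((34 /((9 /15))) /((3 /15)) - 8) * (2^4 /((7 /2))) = 111158262224753 /45217310985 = 2458.31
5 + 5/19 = 100/19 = 5.26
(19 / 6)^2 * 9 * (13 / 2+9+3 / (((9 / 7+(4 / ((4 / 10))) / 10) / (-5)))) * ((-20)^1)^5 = -2581150000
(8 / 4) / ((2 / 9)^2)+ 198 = 477 / 2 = 238.50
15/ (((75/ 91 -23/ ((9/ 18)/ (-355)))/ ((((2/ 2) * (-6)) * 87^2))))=-427518/ 10249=-41.71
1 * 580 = 580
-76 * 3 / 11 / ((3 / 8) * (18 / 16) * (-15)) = 4864 / 1485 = 3.28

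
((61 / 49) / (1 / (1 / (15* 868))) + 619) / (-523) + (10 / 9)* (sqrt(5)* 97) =-394909681 / 333663540 + 970* sqrt(5) / 9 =239.81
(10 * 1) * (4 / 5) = 8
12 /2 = 6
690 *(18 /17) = 12420 /17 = 730.59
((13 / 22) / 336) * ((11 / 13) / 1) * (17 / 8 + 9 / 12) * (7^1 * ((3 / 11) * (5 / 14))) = 115 / 39424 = 0.00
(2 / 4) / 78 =1 / 156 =0.01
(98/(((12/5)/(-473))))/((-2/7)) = 811195/12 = 67599.58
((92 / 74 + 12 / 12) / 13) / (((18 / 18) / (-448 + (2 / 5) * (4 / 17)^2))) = -53728224 / 695045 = -77.30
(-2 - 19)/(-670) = 21/670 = 0.03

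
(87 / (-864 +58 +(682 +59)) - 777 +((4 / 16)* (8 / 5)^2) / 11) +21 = -2707277 / 3575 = -757.28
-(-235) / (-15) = -47 / 3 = -15.67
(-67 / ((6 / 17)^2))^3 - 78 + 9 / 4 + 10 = -7259690732779 / 46656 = -155600367.21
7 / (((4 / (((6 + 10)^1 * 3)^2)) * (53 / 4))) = 16128 / 53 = 304.30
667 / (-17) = -667 / 17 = -39.24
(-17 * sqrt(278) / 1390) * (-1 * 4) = 34 * sqrt(278) / 695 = 0.82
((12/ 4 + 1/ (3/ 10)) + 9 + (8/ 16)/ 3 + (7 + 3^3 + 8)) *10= 575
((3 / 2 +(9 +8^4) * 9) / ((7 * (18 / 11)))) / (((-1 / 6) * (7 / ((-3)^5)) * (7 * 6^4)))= 812823 / 10976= 74.05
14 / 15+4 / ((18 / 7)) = 112 / 45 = 2.49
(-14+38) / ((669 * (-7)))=-0.01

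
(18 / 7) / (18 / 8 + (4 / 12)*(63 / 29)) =696 / 805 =0.86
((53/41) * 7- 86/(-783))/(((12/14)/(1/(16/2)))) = 2058133/1540944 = 1.34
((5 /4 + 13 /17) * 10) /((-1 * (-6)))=685 /204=3.36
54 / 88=0.61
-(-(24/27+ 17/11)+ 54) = -5105/99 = -51.57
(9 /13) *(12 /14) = 54 /91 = 0.59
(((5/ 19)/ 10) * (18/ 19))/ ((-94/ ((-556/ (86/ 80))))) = 100080/ 729581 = 0.14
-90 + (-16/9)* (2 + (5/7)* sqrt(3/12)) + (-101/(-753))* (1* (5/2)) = -329807/3514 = -93.86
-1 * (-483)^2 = -233289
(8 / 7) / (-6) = -4 / 21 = -0.19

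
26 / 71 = 0.37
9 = 9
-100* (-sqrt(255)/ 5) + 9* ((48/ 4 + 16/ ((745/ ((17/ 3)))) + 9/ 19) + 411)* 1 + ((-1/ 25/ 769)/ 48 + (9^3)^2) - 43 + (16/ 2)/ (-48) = 20* sqrt(255) + 466069384291603/ 870815600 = 535529.57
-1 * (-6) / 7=6 / 7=0.86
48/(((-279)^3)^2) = 16/157218614578107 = 0.00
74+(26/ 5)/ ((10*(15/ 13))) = 27919/ 375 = 74.45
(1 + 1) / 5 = 2 / 5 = 0.40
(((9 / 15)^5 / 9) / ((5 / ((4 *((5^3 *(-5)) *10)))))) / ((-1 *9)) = 24 / 5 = 4.80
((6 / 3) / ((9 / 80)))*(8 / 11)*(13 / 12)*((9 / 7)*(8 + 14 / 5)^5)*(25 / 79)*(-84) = -1528101199872 / 21725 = -70338375.14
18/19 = 0.95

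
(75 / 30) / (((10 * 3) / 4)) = 1 / 3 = 0.33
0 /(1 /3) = 0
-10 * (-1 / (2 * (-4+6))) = 5 / 2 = 2.50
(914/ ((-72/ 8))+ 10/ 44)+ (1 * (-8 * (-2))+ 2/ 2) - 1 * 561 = -127775/ 198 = -645.33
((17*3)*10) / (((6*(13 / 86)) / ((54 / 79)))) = 394740 / 1027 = 384.36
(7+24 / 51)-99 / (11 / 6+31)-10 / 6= 2.79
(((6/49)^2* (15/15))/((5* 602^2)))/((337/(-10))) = -18/73308621337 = -0.00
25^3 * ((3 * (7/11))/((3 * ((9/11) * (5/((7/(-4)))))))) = -153125/36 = -4253.47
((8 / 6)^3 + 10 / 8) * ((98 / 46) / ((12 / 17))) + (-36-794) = -1061519 / 1296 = -819.07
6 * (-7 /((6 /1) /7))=-49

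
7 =7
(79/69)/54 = 79/3726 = 0.02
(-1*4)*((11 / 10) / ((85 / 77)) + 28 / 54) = -69538 / 11475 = -6.06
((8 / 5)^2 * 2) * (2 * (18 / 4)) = 1152 / 25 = 46.08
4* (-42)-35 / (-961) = -161413 / 961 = -167.96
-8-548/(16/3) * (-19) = 7777/4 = 1944.25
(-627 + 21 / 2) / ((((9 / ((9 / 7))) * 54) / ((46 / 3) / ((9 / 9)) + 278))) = -30140 / 63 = -478.41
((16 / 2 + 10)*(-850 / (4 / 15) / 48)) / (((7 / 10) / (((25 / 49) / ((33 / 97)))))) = -2560.86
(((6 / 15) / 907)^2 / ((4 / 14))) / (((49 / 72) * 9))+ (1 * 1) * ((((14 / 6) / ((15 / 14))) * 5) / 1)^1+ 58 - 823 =-977080783381 / 1295672175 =-754.11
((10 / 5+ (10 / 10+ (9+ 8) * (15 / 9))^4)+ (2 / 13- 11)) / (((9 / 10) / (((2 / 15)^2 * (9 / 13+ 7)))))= 124735144480 / 1108809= 112494.71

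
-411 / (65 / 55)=-4521 / 13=-347.77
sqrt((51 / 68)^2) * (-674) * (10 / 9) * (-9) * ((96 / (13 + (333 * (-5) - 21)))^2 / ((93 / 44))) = 683274240 / 86766799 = 7.87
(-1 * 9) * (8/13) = -72/13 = -5.54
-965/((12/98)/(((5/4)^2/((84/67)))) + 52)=-11314625/610852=-18.52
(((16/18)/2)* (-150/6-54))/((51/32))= -10112/459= -22.03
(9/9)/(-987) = -1/987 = -0.00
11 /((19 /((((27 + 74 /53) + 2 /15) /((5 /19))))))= 249491 /3975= 62.77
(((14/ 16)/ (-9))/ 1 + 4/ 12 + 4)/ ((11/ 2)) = 305/ 396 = 0.77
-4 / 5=-0.80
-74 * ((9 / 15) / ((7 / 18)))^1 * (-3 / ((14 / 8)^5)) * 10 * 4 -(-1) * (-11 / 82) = 8051572933 / 9647218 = 834.60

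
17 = 17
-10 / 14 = -5 / 7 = -0.71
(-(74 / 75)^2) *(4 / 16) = -1369 / 5625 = -0.24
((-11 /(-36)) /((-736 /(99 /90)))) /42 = -121 /11128320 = -0.00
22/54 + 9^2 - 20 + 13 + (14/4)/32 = 128765/1728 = 74.52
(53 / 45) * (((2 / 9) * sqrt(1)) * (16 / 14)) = 848 / 2835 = 0.30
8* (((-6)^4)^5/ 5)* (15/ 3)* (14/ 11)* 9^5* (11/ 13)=24179959969455211020288/ 13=1859996920727323924637.54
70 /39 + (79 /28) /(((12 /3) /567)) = 250681 /624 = 401.73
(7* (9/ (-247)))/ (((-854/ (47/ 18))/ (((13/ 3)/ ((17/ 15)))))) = 235/ 78812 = 0.00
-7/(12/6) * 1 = -7/2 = -3.50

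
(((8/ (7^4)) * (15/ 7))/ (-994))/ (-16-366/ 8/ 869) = 208560/ 466093455121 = 0.00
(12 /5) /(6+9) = 4 /25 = 0.16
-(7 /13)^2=-49 /169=-0.29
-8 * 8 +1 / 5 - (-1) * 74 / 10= -282 / 5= -56.40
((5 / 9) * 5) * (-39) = -325 / 3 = -108.33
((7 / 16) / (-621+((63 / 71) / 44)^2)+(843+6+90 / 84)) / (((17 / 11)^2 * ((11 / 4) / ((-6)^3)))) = -12694310862402224 / 454093708523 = -27955.27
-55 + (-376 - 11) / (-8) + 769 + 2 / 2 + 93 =6851 / 8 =856.38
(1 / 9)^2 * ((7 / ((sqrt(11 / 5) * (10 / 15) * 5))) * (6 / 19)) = 7 * sqrt(55) / 9405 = 0.01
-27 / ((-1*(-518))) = -27 / 518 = -0.05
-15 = -15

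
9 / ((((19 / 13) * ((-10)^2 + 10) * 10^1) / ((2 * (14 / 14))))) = 117 / 10450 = 0.01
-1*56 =-56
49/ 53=0.92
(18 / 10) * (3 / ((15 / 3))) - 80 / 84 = 0.13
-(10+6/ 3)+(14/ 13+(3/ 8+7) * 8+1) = 638/ 13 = 49.08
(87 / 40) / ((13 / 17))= 1479 / 520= 2.84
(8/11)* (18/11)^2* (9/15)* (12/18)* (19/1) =98496/6655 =14.80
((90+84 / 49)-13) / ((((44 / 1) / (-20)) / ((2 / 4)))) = -2755 / 154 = -17.89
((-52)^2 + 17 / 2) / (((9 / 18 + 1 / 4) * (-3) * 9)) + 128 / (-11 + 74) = -74798 / 567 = -131.92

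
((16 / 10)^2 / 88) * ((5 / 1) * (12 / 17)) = 96 / 935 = 0.10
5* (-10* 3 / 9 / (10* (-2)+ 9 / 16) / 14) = 400 / 6531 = 0.06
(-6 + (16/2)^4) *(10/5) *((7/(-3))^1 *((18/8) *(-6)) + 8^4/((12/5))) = 42654610/3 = 14218203.33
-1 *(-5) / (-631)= -5 / 631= -0.01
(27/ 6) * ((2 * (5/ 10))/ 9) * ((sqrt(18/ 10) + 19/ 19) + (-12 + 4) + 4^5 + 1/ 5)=3 * sqrt(5)/ 10 + 2543/ 5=509.27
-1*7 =-7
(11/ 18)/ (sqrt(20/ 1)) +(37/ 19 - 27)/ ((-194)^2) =-119/ 178771 +11 * sqrt(5)/ 180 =0.14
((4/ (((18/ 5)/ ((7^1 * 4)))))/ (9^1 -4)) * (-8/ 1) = -448/ 9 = -49.78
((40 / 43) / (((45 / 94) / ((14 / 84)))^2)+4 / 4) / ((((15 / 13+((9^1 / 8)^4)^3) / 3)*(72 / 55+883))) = 155807051128242176 / 217253202455799506619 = 0.00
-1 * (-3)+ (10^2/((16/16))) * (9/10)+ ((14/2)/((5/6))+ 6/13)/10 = 30513/325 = 93.89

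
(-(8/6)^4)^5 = -1099511627776/3486784401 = -315.34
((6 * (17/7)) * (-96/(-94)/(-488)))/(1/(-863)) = 26.32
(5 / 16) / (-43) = -5 / 688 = -0.01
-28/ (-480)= 7/ 120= 0.06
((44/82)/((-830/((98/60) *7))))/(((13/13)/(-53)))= 0.39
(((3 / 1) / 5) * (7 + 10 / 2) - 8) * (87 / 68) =-1.02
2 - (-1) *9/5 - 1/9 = 166/45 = 3.69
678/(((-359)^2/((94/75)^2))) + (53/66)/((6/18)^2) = 38466580717/5316341250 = 7.24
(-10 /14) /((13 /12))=-60 /91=-0.66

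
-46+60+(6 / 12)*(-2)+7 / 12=163 / 12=13.58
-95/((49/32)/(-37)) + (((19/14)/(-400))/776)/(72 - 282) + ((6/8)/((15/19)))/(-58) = 60749564606951/26464704000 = 2295.49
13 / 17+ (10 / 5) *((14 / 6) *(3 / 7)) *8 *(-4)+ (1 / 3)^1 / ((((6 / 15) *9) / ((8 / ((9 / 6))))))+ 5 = -79510 / 1377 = -57.74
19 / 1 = 19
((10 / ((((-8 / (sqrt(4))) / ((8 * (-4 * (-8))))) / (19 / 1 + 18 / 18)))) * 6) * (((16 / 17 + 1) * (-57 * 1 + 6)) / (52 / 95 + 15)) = 722304000 / 1477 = 489034.53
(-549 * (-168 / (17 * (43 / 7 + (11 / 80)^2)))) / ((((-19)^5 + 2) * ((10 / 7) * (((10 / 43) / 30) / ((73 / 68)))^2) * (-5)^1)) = 3206216420721216 / 3358129576870367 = 0.95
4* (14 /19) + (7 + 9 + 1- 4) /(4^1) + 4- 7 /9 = 9.42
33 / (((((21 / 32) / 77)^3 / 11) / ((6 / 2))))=5277319168 / 3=1759106389.33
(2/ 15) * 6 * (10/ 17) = 8/ 17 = 0.47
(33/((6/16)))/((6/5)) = 220/3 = 73.33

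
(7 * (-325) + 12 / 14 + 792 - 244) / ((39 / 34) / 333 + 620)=-45601242 / 16379251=-2.78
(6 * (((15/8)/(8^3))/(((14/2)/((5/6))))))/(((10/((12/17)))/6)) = 135/121856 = 0.00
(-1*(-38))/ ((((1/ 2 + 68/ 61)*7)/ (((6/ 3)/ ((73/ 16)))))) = 148352/ 100667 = 1.47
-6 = -6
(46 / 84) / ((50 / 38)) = 0.42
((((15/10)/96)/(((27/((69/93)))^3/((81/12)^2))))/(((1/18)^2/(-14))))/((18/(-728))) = 7750379/2859936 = 2.71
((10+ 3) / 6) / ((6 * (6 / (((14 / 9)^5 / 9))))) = 873964 / 14348907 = 0.06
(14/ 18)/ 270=7/ 2430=0.00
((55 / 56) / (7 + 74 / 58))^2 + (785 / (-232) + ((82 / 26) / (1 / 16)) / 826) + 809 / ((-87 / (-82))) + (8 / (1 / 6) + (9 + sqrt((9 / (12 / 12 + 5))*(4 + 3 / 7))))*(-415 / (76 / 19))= -828405311223965 / 160713326592-415*sqrt(1302) / 56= -5421.96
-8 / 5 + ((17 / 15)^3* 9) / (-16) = -14513 / 6000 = -2.42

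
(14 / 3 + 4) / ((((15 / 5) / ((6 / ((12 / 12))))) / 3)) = 52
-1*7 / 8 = -7 / 8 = -0.88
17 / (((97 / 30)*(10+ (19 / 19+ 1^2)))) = 85 / 194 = 0.44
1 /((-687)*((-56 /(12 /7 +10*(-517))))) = -18089 /134652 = -0.13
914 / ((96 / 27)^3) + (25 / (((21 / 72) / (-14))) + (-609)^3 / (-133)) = 528289519155 / 311296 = 1697064.91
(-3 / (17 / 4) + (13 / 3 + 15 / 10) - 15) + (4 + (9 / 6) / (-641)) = -192056 / 32691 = -5.87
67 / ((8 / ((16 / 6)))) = 67 / 3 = 22.33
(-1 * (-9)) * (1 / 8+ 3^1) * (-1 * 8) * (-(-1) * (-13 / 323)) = 2925 / 323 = 9.06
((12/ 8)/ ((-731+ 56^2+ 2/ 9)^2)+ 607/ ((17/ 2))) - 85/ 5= 866896330781/ 15932148706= 54.41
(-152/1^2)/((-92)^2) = -19/1058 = -0.02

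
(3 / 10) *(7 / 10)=21 / 100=0.21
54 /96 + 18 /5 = 333 /80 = 4.16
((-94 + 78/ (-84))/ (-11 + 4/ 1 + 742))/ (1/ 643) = -284849/ 3430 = -83.05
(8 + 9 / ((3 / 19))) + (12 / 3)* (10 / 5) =73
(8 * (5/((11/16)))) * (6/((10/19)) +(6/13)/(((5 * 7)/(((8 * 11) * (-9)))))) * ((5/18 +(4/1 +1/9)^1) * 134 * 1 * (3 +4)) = 98238080/429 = 228993.19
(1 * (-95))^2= 9025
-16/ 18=-8/ 9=-0.89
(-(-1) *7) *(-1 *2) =-14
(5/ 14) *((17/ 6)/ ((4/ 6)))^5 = 7099285/ 14336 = 495.21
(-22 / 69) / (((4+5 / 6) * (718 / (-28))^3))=120736 / 30860942093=0.00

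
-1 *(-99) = 99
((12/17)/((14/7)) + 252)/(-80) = -429/136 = -3.15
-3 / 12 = -1 / 4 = -0.25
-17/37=-0.46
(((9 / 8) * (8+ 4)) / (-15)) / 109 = -9 / 1090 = -0.01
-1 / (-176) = 1 / 176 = 0.01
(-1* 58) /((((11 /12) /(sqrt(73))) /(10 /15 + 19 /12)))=-1566* sqrt(73) /11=-1216.36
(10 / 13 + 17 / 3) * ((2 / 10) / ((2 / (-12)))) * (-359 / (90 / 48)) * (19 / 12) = 6848284 / 2925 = 2341.29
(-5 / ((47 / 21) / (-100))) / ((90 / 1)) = 350 / 141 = 2.48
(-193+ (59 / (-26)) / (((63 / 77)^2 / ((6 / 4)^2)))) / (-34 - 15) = 187787 / 45864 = 4.09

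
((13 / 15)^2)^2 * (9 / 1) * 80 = 456976 / 1125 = 406.20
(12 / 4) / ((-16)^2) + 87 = 22275 / 256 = 87.01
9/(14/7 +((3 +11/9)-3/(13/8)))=1053/512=2.06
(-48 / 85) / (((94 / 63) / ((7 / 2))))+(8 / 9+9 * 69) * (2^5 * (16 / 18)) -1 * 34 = 5712732958 / 323595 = 17653.96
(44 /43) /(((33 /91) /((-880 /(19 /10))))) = -3203200 /2451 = -1306.90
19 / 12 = 1.58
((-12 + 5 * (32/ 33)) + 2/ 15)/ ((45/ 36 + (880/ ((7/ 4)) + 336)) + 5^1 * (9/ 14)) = -10808/ 1298715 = -0.01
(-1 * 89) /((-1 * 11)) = 89 /11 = 8.09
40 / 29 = 1.38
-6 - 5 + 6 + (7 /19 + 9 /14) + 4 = 3 /266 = 0.01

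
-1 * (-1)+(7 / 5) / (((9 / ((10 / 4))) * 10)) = 187 / 180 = 1.04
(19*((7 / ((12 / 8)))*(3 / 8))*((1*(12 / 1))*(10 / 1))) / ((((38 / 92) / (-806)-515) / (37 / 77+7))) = -57.96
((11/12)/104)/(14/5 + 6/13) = 55/20352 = 0.00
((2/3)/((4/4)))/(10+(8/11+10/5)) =11/210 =0.05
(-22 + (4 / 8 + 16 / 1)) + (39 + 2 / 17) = 1143 / 34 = 33.62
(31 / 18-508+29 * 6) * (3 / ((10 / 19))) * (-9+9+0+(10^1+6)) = -454556 / 15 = -30303.73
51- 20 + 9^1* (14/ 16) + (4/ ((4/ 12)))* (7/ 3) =535/ 8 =66.88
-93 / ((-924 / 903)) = 3999 / 44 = 90.89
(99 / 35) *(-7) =-99 / 5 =-19.80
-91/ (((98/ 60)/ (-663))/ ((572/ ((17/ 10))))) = 12428742.86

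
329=329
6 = 6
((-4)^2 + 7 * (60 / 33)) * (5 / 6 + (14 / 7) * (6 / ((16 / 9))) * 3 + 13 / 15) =34681 / 55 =630.56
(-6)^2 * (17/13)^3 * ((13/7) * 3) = 530604/1183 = 448.52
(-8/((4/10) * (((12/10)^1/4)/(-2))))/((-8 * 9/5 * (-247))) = 250/6669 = 0.04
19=19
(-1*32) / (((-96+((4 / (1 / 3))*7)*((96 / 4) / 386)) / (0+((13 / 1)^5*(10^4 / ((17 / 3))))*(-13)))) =-3726296548000 / 1241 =-3002656364.22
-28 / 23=-1.22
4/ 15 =0.27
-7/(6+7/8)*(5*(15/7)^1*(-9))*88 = 8640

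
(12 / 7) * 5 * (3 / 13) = 180 / 91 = 1.98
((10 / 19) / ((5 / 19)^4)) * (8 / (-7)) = -109744 / 875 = -125.42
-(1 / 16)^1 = -1 / 16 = -0.06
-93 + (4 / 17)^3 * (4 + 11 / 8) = -456565 / 4913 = -92.93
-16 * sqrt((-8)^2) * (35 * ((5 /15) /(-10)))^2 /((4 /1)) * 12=-522.67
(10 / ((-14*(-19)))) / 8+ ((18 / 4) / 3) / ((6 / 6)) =1601 / 1064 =1.50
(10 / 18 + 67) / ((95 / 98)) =3136 / 45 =69.69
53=53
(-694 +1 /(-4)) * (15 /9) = -13885 /12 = -1157.08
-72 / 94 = -36 / 47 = -0.77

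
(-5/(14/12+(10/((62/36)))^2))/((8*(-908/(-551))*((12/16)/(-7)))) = 18532885/182623316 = 0.10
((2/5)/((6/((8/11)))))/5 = 8/825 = 0.01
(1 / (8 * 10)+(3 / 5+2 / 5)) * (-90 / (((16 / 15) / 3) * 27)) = -1215 / 128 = -9.49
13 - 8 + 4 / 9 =49 / 9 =5.44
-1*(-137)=137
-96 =-96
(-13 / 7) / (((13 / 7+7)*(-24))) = 13 / 1488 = 0.01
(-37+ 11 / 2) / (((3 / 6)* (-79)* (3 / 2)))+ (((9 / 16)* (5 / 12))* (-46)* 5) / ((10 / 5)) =-133587 / 5056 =-26.42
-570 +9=-561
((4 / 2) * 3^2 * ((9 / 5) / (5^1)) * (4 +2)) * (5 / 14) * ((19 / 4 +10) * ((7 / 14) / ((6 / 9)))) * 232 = 1247319 / 35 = 35637.69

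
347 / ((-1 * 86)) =-347 / 86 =-4.03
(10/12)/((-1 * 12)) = -5/72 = -0.07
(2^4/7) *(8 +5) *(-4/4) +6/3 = -194/7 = -27.71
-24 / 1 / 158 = -12 / 79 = -0.15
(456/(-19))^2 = 576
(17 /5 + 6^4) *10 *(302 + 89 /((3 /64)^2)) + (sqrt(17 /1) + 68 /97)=530244719.05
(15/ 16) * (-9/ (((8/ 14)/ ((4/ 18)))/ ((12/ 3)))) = -105/ 8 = -13.12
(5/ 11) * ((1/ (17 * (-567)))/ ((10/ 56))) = -4/ 15147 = -0.00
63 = 63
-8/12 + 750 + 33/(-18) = 1495/2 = 747.50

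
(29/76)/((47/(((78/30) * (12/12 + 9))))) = 377/1786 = 0.21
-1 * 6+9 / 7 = -33 / 7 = -4.71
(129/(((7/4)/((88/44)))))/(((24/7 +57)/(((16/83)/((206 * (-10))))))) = -1376/6027045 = -0.00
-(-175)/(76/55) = 9625/76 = 126.64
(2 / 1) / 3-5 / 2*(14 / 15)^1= -5 / 3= -1.67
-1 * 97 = -97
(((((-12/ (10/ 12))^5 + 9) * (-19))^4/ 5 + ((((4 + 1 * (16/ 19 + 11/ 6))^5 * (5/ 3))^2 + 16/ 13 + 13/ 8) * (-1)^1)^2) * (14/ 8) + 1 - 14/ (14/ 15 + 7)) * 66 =4498290287845063661415163093040103900666163090660136609572664260232539322921939085293387321/ 10167086151596674459688872506540757457571000000000000000000000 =442436527120273939896612200000.00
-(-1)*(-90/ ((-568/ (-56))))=-630/ 71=-8.87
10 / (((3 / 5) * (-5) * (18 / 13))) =-65 / 27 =-2.41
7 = 7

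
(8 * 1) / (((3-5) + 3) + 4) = 8 / 5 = 1.60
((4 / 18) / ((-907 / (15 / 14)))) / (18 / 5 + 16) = -25 / 1866606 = -0.00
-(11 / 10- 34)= 329 / 10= 32.90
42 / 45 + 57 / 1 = 869 / 15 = 57.93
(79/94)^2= 0.71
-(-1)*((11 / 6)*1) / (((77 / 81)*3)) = 9 / 14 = 0.64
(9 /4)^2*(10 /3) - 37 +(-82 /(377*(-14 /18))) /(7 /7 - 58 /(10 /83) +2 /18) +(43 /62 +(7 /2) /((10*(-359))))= -493413042098673 /25390460488120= -19.43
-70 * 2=-140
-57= -57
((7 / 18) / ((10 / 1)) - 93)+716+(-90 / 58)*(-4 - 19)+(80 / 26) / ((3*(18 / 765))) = 47659319 / 67860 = 702.32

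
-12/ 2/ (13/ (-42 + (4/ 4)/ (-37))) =9330/ 481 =19.40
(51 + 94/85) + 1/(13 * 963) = 55446736/1064115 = 52.11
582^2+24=338748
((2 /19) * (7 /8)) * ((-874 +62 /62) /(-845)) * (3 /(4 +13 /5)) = 6111 /141284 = 0.04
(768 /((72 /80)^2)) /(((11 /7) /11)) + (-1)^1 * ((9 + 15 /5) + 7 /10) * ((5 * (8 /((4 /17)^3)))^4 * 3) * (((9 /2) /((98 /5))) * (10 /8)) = -168565358090858341304275 /173408256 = -972072276021611.92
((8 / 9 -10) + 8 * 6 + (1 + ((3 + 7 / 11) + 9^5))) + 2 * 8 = 5851744 / 99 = 59108.53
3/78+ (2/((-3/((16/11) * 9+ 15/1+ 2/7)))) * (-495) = 1704307/182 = 9364.32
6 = 6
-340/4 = -85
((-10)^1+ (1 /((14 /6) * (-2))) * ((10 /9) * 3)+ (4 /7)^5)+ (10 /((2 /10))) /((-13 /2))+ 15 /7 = -3540168 /218491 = -16.20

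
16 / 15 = 1.07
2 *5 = 10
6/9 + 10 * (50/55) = 322/33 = 9.76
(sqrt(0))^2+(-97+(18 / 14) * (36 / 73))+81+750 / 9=104194 / 1533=67.97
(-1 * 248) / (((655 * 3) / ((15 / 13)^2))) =-3720 / 22139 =-0.17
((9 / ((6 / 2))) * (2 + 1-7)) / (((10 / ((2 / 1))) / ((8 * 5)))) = -96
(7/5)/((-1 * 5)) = -7/25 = -0.28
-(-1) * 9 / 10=9 / 10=0.90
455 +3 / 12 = 1821 / 4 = 455.25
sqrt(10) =3.16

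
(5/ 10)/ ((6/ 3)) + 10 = 41/ 4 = 10.25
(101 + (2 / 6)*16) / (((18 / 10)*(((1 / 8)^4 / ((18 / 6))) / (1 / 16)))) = 408320 / 9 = 45368.89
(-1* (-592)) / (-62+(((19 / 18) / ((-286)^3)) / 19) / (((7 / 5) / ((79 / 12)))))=-20939755060224 / 2193014888459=-9.55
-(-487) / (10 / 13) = 6331 / 10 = 633.10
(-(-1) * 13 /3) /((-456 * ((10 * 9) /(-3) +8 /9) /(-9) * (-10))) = 117 /398240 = 0.00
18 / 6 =3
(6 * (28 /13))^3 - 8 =2150.23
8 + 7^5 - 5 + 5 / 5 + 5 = 16816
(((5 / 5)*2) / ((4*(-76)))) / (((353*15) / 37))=-0.00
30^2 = 900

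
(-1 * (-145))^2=21025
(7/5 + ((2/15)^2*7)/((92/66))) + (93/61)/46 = 320393/210450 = 1.52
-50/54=-25/27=-0.93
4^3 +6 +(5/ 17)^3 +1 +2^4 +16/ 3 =1361276/ 14739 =92.36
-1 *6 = -6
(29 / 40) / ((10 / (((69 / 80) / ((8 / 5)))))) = 2001 / 51200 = 0.04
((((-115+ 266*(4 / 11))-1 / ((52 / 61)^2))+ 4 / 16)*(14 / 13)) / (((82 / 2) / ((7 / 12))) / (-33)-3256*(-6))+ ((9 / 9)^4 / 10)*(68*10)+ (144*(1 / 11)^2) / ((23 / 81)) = 230920253460097 / 3198780467168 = 72.19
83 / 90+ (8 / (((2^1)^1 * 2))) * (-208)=-37357 / 90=-415.08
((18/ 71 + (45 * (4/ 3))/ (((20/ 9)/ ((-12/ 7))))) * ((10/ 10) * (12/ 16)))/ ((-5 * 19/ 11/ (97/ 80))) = 36616239/ 7554400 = 4.85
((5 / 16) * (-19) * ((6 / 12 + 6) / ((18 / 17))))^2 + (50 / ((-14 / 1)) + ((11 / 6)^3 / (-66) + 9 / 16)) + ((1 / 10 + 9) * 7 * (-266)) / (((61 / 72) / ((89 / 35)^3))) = -9666453538835599 / 29514240000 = -327518.29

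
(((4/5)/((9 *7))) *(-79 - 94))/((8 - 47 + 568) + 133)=-346/104265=-0.00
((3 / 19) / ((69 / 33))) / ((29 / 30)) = 990 / 12673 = 0.08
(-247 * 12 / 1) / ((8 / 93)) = -68913 / 2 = -34456.50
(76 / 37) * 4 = 304 / 37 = 8.22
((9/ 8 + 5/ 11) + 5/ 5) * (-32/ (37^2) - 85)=-26422119/ 120472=-219.32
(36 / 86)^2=324 / 1849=0.18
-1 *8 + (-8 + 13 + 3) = 0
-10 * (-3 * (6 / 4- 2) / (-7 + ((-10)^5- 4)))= 5 / 33337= 0.00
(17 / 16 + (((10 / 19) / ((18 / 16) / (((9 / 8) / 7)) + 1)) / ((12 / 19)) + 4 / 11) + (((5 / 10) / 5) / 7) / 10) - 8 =-149417 / 23100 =-6.47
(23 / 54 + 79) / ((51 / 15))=21445 / 918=23.36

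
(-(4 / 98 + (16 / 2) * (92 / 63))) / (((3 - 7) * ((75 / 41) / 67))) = 1420199 / 13230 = 107.35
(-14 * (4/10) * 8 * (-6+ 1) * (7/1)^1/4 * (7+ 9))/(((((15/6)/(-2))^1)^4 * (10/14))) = 11239424/3125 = 3596.62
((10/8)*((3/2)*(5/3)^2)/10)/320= 5/3072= 0.00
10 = 10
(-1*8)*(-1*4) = 32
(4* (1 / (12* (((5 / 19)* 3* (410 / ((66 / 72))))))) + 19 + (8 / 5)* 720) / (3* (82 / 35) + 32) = 30.00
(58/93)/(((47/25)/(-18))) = -8700/1457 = -5.97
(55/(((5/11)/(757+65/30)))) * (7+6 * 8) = 5052254.17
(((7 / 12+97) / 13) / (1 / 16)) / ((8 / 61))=71431 / 78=915.78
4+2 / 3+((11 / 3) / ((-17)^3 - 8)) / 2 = 137777 / 29526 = 4.67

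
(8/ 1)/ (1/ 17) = 136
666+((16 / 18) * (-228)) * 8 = -2866 / 3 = -955.33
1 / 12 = 0.08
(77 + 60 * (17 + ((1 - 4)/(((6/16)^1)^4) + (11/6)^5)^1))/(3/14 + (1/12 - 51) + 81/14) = 4382129/29106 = 150.56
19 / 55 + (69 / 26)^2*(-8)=-56.00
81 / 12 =27 / 4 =6.75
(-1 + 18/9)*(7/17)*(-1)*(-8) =56/17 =3.29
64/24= 2.67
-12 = -12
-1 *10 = -10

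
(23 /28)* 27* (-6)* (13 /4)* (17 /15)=-490.15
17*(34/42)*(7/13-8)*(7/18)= -28033/702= -39.93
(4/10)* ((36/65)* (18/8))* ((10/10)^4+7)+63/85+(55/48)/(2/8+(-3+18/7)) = -1.69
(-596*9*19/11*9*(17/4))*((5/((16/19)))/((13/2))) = -370337265/1144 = -323721.39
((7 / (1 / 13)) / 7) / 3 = 13 / 3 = 4.33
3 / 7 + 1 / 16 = 55 / 112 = 0.49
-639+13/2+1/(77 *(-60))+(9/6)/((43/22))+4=-124705393/198660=-627.73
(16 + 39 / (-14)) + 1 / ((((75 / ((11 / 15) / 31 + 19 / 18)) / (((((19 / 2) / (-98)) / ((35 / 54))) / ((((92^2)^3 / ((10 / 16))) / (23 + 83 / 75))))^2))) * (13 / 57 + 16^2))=40436088847268556048613808179525400091529 / 3060028345198701538814017916108800000000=13.21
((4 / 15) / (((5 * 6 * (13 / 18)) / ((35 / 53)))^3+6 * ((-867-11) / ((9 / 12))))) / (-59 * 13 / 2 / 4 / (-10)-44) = -197568 / 721378239265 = -0.00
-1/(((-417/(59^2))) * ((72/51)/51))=1006009/3336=301.56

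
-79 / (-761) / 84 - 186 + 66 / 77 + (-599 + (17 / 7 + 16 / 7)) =-49824113 / 63924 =-779.43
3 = 3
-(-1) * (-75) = -75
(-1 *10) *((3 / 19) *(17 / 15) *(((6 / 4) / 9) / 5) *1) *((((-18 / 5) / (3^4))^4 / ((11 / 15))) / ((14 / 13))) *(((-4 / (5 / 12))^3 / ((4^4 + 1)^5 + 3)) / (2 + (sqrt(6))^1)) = -1810432 / 7784778415563819140625 + 905216 *sqrt(6) / 7784778415563819140625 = 0.00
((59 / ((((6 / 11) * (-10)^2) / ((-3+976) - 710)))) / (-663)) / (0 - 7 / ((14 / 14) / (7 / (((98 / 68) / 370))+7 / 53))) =9046411 / 265248664200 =0.00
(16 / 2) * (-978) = -7824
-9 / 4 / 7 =-9 / 28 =-0.32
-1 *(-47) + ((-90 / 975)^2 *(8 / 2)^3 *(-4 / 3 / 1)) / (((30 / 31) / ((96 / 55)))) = 53084413 / 1161875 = 45.69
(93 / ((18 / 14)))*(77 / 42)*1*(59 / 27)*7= 985831 / 486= 2028.46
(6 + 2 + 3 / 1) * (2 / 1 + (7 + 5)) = 154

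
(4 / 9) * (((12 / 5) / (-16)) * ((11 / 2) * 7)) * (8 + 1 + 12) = -539 / 10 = -53.90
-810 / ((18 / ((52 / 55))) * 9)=-52 / 11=-4.73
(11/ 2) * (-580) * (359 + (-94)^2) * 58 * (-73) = 124191899700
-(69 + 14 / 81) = -5603 / 81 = -69.17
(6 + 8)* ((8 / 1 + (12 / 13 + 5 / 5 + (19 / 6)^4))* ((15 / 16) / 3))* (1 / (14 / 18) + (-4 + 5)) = 9306785 / 8424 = 1104.79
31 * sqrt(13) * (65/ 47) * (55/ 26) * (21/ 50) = 7161 * sqrt(13)/ 188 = 137.34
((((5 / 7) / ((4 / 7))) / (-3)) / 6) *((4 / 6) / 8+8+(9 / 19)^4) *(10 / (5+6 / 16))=-1.05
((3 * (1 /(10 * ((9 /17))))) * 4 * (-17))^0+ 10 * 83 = 831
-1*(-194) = 194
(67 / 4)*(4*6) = 402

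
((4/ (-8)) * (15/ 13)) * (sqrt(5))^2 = -2.88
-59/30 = -1.97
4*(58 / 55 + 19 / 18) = 4178 / 495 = 8.44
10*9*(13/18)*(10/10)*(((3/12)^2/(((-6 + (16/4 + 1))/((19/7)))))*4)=-1235/28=-44.11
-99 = -99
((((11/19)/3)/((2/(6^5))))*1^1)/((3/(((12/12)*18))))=85536/19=4501.89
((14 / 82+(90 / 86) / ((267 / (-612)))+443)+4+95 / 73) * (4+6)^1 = 51094183390 / 11454211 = 4460.73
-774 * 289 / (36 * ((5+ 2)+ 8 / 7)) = -86989 / 114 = -763.06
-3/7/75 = -1/175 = -0.01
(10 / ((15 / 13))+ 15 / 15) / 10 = 29 / 30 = 0.97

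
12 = 12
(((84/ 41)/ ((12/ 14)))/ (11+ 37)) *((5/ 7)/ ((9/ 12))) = 0.05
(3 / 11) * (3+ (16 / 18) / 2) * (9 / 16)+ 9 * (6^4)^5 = 5791354969059754077 / 176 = 32905425960566784.53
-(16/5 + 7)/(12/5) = -4.25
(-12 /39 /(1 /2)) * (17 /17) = -0.62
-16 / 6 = -8 / 3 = -2.67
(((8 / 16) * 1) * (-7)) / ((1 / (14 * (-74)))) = 3626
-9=-9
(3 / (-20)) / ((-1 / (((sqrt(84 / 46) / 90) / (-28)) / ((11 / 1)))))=-sqrt(966) / 4250400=-0.00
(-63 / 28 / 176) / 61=-9 / 42944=-0.00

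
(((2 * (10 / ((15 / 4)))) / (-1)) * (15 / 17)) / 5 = -16 / 17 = -0.94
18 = 18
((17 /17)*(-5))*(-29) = 145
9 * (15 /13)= 135 /13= 10.38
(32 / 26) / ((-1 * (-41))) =16 / 533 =0.03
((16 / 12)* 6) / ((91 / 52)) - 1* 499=-3461 / 7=-494.43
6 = 6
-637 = -637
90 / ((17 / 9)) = 810 / 17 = 47.65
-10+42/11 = -68/11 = -6.18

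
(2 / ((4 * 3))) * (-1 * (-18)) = 3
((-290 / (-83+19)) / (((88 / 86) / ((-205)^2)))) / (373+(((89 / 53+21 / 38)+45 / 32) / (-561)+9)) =13456862862375 / 27622201652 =487.18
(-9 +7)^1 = -2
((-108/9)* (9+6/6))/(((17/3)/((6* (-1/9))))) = 240/17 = 14.12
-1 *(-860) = 860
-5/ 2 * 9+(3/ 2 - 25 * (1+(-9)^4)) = -164071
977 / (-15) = -977 / 15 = -65.13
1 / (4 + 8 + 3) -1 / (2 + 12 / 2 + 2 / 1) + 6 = 179 / 30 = 5.97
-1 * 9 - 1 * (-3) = -6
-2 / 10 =-1 / 5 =-0.20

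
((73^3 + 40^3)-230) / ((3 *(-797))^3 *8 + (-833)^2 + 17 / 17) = -452787 / 109351805878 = -0.00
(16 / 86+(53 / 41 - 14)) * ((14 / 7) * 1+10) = -150.26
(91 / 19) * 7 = 637 / 19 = 33.53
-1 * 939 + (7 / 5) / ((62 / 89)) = -290467 / 310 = -936.99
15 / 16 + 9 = 9.94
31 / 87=0.36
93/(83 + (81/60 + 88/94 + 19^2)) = 87420/419509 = 0.21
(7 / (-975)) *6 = -14 / 325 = -0.04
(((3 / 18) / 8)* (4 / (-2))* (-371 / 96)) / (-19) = -371 / 43776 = -0.01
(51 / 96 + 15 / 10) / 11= 65 / 352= 0.18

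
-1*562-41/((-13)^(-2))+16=-7475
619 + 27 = 646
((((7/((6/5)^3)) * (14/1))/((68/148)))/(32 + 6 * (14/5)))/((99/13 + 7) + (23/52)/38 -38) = -55976375/517253526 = -0.11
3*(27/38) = 81/38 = 2.13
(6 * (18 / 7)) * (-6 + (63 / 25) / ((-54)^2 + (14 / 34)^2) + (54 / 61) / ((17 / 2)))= -13910289018228 / 152942230175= -90.95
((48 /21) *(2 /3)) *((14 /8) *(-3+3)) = 0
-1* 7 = -7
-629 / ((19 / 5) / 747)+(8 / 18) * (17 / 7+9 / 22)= -123646.90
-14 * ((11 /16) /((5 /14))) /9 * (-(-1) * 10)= -539 /18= -29.94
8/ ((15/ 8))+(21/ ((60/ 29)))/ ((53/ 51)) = 44627/ 3180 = 14.03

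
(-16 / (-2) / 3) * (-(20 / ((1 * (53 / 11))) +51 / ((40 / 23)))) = -70969 / 795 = -89.27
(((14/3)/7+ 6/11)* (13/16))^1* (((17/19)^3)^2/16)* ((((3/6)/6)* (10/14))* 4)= 7844709925/1043289457056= 0.01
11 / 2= 5.50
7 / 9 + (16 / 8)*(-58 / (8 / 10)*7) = -1014.22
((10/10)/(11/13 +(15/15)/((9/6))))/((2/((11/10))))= 429/1180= 0.36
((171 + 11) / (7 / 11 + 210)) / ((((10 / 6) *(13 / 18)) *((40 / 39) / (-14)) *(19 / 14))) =-7.22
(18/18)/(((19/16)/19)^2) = 256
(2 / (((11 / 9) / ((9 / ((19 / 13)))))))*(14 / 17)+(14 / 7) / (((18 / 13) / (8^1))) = 634868 / 31977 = 19.85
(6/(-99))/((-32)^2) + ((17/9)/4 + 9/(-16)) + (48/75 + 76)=97003733/1267200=76.55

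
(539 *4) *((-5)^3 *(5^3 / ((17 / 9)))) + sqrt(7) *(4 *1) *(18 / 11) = -303187500 / 17 + 72 *sqrt(7) / 11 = -17834541.51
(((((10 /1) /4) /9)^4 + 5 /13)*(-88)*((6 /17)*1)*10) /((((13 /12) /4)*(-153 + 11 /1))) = 469044400 /148703607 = 3.15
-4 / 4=-1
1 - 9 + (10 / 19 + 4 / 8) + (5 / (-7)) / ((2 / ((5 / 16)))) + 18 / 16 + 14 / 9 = -168719 / 38304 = -4.40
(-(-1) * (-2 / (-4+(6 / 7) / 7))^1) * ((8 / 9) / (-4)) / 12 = -49 / 5130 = -0.01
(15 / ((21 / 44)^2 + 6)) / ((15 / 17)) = 32912 / 12057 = 2.73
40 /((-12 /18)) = -60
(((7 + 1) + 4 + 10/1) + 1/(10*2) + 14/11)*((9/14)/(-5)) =-6597/2200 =-3.00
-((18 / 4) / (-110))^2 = -81 / 48400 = -0.00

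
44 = 44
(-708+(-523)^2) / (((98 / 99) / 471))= 12721370409 / 98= 129809902.13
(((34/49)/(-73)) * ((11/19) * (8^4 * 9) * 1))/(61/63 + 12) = -124084224/7932253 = -15.64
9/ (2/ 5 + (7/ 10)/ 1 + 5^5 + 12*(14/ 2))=90/ 32101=0.00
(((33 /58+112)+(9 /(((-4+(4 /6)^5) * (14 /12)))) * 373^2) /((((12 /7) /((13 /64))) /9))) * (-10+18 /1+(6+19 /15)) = -9846872373949 /2180800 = -4515256.96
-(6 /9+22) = -68 /3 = -22.67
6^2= 36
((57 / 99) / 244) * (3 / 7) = 19 / 18788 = 0.00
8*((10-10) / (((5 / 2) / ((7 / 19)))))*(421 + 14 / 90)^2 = 0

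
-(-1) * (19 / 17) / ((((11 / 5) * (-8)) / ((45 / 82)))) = -0.03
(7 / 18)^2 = 49 / 324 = 0.15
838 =838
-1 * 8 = -8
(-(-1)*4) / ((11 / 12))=48 / 11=4.36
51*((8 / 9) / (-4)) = -34 / 3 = -11.33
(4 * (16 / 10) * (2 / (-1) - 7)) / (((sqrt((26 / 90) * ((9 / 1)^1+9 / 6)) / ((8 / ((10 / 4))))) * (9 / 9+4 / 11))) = -16896 * sqrt(2730) / 11375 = -77.61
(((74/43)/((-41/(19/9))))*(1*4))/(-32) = 703/63468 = 0.01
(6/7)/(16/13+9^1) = 78/931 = 0.08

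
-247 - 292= -539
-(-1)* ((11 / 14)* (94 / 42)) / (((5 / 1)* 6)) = 517 / 8820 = 0.06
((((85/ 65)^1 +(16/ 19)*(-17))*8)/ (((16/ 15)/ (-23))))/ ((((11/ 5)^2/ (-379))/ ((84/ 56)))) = -31508686125/ 119548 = -263565.15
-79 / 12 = -6.58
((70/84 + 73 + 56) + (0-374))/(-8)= 30.52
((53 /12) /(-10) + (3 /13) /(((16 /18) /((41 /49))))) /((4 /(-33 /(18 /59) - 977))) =27925679 /458640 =60.89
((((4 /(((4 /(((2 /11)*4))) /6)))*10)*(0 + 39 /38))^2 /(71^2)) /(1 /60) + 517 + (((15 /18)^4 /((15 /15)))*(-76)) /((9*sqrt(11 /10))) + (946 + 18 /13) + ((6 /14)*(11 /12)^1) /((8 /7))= 136358055571167 /91601503136-11875*sqrt(110) /32076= 1484.72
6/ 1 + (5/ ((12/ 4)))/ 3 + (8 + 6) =185/ 9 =20.56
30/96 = 5/16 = 0.31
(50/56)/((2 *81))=0.01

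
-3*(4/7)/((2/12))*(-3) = 216/7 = 30.86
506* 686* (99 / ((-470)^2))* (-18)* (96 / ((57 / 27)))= -133609113792 / 1049275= -127334.70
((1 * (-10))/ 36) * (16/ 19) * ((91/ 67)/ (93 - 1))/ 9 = -0.00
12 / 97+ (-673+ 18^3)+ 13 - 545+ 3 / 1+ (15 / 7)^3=154376221 / 33271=4639.96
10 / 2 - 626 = -621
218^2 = 47524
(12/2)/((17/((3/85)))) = 18/1445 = 0.01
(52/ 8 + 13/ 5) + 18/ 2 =181/ 10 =18.10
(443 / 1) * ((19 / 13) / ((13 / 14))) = 117838 / 169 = 697.27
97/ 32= 3.03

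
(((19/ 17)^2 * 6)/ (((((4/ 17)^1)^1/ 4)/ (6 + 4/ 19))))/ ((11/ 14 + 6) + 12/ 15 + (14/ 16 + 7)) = 1255520/ 24531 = 51.18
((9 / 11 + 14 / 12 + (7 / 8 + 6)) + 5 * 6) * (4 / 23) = 10259 / 1518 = 6.76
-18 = -18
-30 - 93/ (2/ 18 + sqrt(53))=-127923/ 4292 - 7533*sqrt(53)/ 4292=-42.58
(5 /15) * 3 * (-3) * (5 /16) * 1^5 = -15 /16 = -0.94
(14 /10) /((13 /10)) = 14 /13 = 1.08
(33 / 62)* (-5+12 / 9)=-1.95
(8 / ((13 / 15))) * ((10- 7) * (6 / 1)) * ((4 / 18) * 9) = 4320 / 13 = 332.31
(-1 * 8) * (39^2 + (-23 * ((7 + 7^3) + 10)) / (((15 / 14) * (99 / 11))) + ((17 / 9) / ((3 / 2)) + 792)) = -314408 / 27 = -11644.74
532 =532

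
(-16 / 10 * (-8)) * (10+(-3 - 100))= -5952 / 5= -1190.40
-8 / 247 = -0.03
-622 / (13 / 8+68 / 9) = -44784 / 661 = -67.75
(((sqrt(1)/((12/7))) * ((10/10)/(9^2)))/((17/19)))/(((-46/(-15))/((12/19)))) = 35/21114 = 0.00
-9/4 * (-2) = 9/2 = 4.50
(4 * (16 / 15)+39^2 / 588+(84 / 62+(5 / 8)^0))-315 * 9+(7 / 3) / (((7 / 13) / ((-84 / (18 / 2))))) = -2866.24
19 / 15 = 1.27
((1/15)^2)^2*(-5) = -1/10125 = -0.00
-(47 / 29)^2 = -2209 / 841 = -2.63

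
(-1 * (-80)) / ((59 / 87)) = 6960 / 59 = 117.97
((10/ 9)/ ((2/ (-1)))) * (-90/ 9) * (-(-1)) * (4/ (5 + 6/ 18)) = 25/ 6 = 4.17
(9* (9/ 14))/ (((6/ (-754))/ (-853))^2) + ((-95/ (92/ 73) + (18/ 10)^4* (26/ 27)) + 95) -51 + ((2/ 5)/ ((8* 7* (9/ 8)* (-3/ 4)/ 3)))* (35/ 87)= 20951874456275916011/ 315157500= 66480646839.36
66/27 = 22/9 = 2.44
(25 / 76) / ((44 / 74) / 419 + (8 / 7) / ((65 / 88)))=176346625 / 830233272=0.21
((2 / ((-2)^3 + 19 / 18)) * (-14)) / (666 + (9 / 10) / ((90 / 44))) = 504 / 83305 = 0.01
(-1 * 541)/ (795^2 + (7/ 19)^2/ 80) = -15624080/ 18252882049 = -0.00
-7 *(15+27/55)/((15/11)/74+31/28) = -6178704/64135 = -96.34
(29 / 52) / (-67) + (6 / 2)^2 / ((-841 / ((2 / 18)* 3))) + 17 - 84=-196347789 / 2930044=-67.01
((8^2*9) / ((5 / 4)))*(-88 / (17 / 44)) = -8921088 / 85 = -104953.98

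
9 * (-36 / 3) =-108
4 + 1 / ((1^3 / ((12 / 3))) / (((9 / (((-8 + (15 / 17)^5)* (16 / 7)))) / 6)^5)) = 4489217168195516079038378999264554922914475 / 1122310184005175369640220807185323742199808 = 4.00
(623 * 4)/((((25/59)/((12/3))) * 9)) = 588112/225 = 2613.83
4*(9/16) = 9/4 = 2.25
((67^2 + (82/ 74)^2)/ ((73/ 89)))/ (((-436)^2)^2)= 273546929/ 1805686161389696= 0.00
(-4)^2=16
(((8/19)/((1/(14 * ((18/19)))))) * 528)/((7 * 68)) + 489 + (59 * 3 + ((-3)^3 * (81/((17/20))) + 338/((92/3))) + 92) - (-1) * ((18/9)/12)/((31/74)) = -1797.33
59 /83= 0.71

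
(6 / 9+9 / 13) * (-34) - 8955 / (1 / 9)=-3145007 / 39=-80641.21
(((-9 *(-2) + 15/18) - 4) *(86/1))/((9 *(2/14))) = 26789/27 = 992.19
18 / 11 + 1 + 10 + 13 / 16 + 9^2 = 16623 / 176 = 94.45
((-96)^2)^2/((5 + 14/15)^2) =19110297600/7921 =2412611.74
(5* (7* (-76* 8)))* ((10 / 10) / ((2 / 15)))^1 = -159600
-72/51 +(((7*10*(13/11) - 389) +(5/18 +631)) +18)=1149803/3366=341.59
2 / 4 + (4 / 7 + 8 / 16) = 11 / 7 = 1.57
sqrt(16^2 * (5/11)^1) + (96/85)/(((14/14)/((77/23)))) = 7392/1955 + 16 * sqrt(55)/11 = 14.57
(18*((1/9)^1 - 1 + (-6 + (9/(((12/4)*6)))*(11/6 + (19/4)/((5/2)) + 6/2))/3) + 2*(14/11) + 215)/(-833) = -10216/45815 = -0.22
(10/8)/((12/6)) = 5/8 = 0.62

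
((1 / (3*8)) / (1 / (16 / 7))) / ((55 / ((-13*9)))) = -78 / 385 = -0.20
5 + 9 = 14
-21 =-21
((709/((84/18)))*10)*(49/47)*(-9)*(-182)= 121940910/47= 2594487.45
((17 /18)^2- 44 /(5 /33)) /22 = -469003 /35640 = -13.16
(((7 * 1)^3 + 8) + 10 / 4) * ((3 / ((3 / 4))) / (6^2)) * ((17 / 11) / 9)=12019 / 1782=6.74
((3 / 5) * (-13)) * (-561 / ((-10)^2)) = 21879 / 500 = 43.76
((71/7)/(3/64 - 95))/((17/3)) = -13632/723163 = -0.02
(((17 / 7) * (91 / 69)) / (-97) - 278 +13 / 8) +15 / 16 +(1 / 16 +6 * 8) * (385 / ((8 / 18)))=41358.67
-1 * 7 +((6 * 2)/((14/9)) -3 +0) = -16/7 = -2.29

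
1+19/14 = 33/14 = 2.36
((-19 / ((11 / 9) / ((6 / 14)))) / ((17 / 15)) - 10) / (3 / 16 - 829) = 332560 / 17358649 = 0.02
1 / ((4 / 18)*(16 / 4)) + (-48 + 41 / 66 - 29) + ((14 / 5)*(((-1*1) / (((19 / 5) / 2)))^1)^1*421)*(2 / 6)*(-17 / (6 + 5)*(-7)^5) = -26944822049 / 5016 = -5371774.73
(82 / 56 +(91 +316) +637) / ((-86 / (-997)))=29185181 / 2408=12120.09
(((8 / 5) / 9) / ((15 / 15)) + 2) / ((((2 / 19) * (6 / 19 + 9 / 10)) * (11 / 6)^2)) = 20216 / 3993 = 5.06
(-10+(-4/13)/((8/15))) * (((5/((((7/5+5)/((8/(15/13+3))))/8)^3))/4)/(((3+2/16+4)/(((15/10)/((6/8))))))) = -51.78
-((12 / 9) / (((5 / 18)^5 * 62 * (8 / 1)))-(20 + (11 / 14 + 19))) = 51754879 / 1356250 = 38.16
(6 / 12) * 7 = 7 / 2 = 3.50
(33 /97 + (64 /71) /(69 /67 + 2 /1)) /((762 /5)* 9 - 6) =0.00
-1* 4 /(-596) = 1 /149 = 0.01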